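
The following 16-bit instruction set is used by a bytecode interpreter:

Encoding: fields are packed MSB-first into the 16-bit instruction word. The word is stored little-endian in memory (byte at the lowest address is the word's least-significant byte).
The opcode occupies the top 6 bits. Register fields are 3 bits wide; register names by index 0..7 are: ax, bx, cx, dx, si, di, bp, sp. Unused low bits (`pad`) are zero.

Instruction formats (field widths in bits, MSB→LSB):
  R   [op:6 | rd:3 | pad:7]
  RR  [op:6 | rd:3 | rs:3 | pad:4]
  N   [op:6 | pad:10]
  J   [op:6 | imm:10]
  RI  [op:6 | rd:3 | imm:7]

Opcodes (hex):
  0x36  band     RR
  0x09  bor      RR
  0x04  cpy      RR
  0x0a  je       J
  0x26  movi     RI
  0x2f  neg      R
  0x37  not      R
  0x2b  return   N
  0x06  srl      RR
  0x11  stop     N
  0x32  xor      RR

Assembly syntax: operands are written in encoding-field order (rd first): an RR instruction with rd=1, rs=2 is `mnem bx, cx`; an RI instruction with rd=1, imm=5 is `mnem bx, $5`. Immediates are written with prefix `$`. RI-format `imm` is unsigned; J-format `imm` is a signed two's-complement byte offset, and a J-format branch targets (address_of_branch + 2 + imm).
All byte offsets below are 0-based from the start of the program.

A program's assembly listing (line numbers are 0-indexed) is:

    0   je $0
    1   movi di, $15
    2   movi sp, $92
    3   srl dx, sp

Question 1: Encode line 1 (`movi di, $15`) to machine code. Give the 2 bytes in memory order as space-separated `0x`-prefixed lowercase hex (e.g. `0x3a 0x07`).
L1: movi op=0x26:6|rd=5:3|imm=15:7 ⇒ 0x9a8f ⇒ little 8f 9a

0x8f 0x9a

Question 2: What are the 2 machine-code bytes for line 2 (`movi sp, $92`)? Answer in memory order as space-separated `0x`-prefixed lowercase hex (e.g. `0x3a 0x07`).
0xdc 0x9b

L2: movi op=0x26:6|rd=7:3|imm=92:7 ⇒ 0x9bdc ⇒ little dc 9b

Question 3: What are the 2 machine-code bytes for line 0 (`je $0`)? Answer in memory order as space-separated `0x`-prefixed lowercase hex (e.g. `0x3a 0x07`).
0x00 0x28

line 0 (je): pack op=0xa:6|imm=0:10 = 0x2800; little→ 00 28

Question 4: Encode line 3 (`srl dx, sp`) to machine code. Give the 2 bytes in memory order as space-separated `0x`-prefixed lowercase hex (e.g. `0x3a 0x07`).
0xf0 0x19

3. srl fields op=0x6:6|rd=3:3|rs=7:3|pad=0:4 → word 19f0h → f0 19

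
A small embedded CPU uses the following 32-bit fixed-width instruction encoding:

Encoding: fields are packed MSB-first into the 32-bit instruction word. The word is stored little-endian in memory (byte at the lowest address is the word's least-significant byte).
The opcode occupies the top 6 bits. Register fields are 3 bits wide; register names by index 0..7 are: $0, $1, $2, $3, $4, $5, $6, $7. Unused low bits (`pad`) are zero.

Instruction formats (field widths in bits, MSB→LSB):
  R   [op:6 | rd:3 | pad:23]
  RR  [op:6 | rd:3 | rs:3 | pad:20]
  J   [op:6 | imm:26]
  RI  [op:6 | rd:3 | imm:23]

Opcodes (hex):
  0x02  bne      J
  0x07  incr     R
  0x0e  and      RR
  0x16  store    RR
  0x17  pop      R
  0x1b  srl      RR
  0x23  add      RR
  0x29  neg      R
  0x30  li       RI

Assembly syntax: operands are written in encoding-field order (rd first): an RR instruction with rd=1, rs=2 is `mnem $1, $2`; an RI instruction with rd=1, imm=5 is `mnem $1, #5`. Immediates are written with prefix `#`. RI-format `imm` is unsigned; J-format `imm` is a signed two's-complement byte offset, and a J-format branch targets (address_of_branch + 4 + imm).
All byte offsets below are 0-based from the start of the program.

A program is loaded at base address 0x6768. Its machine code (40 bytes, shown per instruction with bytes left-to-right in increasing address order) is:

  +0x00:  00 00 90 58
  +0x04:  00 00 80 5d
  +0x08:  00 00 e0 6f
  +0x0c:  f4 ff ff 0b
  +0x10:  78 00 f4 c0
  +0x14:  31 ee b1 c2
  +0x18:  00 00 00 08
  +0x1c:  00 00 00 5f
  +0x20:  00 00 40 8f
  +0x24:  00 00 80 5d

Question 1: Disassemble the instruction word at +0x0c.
bne #-12

off 0x0c: read f4 ff ff 0b as little → 0x0bfffff4
  opcode bits[31:26]=0x2: bne/J
  imm: (w>>0)&0x3ffffff=0x3fffff4 (s26→-12) → #-12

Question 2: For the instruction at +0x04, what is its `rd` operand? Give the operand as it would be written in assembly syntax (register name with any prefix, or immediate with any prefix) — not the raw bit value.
$3

off 0x04: read 00 00 80 5d as little → 0x5d800000
  top 6b → 0x17 → pop [R]
  rd: (w>>23)&0x7=0x3 → $3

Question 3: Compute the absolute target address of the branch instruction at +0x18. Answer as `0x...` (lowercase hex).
0x6784

[18] 00 00 00 08 → 0x08000000
  top 6b → 0x2 → bne [J]
  imm@[25:0]=0x0 ⇒ #0
  target = base 0x6768 + off 0x18 + 4 + imm 0 = 0x6784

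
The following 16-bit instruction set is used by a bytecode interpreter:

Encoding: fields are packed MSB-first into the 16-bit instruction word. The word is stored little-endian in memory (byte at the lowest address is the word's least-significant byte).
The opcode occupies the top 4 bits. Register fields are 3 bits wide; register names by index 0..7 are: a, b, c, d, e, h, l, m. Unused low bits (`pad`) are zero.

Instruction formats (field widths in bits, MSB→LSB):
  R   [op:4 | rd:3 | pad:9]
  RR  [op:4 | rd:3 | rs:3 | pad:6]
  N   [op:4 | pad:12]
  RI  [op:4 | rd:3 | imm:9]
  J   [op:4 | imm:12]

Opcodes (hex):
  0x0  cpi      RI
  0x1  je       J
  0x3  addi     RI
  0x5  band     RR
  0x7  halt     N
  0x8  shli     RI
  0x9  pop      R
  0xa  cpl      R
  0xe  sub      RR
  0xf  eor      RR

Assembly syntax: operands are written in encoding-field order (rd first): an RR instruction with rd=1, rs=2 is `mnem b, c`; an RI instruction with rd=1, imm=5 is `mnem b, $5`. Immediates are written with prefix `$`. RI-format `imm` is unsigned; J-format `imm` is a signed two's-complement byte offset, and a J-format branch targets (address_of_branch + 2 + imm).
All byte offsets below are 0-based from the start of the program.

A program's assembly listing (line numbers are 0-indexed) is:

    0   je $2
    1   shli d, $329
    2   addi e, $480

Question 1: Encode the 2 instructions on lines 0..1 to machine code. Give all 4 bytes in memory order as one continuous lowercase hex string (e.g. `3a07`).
L0: je op=0x1:4|imm=2:12 ⇒ 0x1002 ⇒ little 02 10
L1: shli op=0x8:4|rd=3:3|imm=329:9 ⇒ 0x8749 ⇒ little 49 87

02104987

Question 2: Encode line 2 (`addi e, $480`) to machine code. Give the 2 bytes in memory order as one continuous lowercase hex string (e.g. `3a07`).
e039

line 2 (addi): pack op=0x3:4|rd=4:3|imm=480:9 = 0x39e0; little→ e0 39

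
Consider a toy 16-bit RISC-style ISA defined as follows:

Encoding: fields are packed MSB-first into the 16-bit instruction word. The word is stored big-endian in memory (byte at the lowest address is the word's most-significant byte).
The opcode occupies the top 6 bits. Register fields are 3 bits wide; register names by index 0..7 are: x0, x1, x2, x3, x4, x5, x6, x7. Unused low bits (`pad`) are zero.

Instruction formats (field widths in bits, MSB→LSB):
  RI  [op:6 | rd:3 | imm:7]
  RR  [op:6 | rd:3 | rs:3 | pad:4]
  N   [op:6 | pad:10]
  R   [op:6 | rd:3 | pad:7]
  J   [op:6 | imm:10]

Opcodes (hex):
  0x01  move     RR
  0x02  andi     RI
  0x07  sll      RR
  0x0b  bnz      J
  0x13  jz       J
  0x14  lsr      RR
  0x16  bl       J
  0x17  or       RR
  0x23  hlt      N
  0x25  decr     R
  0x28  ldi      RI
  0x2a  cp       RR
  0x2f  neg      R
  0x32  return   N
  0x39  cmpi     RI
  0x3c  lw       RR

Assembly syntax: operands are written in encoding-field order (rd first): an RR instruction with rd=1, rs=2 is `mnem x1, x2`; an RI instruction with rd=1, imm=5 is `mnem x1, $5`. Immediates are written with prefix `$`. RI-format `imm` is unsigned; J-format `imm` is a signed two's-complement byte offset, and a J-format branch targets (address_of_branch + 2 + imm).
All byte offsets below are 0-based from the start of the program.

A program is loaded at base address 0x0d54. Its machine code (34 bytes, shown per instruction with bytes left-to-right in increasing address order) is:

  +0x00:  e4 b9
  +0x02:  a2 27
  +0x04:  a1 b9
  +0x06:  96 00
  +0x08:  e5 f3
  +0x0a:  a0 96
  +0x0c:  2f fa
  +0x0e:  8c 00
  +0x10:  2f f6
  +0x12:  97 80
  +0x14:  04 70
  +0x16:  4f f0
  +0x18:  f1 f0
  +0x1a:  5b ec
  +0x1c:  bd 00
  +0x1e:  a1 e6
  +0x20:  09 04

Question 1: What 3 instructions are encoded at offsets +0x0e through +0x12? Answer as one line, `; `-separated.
@+0e  big-endian(8c 00) = 0x8c00
  top 6b → 0x23 → hlt [N]
@+10  big-endian(2f f6) = 0x2ff6
  top 6b → 0xb → bnz [J]
  [9:0] imm=1014 (s10→-10) = $-10
@+12  big-endian(97 80) = 0x9780
  top 6b → 0x25 → decr [R]
  [9:7] rd=7 = x7

hlt; bnz $-10; decr x7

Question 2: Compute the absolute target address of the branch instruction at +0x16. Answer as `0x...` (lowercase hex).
0x0d5c

[16] 4f f0 → 0x4ff0
  top 6b → 0x13 → jz [J]
  [9:0] imm=1008 (s10→-16) = $-16
  target = base 0x0d54 + off 0x16 + 2 + imm -16 = 0x0d5c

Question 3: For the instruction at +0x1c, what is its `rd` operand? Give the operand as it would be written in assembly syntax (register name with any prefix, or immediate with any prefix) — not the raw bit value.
x2

+0x1c: bd 00 ⇒ word 0xbd00 (big)
  op=0xbd00>>10=0x2f ⇒ neg (R)
  rd: (w>>7)&0x7=0x2 → x2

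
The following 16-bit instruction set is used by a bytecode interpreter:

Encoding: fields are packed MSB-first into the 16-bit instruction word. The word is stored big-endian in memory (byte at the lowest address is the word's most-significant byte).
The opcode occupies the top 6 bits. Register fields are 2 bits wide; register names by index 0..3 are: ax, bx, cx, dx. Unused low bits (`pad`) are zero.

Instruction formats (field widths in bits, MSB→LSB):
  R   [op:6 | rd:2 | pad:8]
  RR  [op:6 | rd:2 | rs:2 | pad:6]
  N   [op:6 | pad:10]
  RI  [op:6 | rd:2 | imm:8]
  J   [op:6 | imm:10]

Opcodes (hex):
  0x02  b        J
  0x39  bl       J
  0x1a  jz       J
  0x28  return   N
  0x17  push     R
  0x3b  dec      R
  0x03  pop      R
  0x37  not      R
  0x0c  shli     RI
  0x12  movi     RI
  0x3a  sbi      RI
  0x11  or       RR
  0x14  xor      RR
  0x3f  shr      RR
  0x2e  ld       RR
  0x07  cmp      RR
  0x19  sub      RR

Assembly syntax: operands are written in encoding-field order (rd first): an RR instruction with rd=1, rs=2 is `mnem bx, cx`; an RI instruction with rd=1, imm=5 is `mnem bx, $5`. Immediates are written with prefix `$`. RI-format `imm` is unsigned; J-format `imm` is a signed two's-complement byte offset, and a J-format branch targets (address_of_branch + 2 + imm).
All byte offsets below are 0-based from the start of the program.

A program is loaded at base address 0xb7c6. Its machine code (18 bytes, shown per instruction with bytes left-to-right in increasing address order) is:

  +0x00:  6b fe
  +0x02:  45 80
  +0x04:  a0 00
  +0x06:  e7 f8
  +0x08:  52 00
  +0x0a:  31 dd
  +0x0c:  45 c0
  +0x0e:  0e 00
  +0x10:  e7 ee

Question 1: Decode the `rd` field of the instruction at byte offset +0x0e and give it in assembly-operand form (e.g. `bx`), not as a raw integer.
cx

+0x0e: 0e 00 ⇒ word 0x0e00 (big)
  op=0x0e00>>10=0x3 ⇒ pop (R)
  [9:8] rd=2 = cx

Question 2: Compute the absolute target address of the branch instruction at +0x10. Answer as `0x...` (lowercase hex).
0xb7c6

@+10  big-endian(e7 ee) = 0xe7ee
  top 6b → 0x39 → bl [J]
  imm: (w>>0)&0x3ff=0x3ee (s10→-18) → $-18
  target = base 0xb7c6 + off 0x10 + 2 + imm -18 = 0xb7c6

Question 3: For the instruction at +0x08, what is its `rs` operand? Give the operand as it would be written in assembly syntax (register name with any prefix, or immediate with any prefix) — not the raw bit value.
ax

@+08  big-endian(52 00) = 0x5200
  top 6b → 0x14 → xor [RR]
  [9:8] rd=2 = cx
  [7:6] rs=0 = ax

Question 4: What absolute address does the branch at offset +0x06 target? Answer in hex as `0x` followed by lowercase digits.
@+06  big-endian(e7 f8) = 0xe7f8
  top 6b → 0x39 → bl [J]
  imm@[9:0]=0x3f8 (s10→-8) ⇒ $-8
  target = base 0xb7c6 + off 0x06 + 2 + imm -8 = 0xb7c6

0xb7c6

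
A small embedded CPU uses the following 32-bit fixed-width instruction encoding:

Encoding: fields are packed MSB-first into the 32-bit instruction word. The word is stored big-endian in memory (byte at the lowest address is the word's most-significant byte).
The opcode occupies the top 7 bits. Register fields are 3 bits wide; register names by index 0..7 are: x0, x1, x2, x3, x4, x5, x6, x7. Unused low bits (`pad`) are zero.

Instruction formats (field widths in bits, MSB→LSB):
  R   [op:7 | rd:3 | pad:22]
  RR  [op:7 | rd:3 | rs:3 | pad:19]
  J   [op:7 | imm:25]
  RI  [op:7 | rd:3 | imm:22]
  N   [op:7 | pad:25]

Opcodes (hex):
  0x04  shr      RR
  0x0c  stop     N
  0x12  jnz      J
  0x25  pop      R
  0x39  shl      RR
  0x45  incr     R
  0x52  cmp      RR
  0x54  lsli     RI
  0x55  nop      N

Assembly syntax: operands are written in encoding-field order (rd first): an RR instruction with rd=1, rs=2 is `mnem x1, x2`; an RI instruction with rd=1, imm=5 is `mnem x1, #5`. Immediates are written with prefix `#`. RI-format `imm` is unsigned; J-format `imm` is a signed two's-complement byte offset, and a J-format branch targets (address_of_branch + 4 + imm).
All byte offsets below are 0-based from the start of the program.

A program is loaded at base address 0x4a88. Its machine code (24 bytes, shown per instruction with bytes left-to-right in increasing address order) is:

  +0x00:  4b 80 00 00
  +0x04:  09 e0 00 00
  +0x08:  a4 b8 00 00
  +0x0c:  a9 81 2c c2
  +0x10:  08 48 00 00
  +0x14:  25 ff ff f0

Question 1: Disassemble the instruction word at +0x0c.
lsli x6, #76994

off 0x0c: read a9 81 2c c2 as big → 0xa9812cc2
  top 7b → 0x54 → lsli [RI]
  rd@[24:22]=0x6 ⇒ x6
  imm@[21:0]=0x12cc2 ⇒ #76994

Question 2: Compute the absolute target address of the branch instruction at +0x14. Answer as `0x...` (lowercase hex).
[14] 25 ff ff f0 → 0x25fffff0
  op=0x25fffff0>>25=0x12 ⇒ jnz (J)
  imm: (w>>0)&0x1ffffff=0x1fffff0 (s25→-16) → #-16
  target = base 0x4a88 + off 0x14 + 4 + imm -16 = 0x4a90

0x4a90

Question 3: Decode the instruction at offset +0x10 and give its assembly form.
+0x10: 08 48 00 00 ⇒ word 0x08480000 (big)
  opcode bits[31:25]=0x4: shr/RR
  [24:22] rd=1 = x1
  [21:19] rs=1 = x1

shr x1, x1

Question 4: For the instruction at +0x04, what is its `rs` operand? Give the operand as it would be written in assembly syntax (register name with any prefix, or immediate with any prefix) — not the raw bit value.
[04] 09 e0 00 00 → 0x09e00000
  opcode bits[31:25]=0x4: shr/RR
  rd@[24:22]=0x7 ⇒ x7
  rs@[21:19]=0x4 ⇒ x4

x4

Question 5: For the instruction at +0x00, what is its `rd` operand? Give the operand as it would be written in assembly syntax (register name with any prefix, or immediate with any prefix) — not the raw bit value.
@+00  big-endian(4b 80 00 00) = 0x4b800000
  top 7b → 0x25 → pop [R]
  [24:22] rd=6 = x6

x6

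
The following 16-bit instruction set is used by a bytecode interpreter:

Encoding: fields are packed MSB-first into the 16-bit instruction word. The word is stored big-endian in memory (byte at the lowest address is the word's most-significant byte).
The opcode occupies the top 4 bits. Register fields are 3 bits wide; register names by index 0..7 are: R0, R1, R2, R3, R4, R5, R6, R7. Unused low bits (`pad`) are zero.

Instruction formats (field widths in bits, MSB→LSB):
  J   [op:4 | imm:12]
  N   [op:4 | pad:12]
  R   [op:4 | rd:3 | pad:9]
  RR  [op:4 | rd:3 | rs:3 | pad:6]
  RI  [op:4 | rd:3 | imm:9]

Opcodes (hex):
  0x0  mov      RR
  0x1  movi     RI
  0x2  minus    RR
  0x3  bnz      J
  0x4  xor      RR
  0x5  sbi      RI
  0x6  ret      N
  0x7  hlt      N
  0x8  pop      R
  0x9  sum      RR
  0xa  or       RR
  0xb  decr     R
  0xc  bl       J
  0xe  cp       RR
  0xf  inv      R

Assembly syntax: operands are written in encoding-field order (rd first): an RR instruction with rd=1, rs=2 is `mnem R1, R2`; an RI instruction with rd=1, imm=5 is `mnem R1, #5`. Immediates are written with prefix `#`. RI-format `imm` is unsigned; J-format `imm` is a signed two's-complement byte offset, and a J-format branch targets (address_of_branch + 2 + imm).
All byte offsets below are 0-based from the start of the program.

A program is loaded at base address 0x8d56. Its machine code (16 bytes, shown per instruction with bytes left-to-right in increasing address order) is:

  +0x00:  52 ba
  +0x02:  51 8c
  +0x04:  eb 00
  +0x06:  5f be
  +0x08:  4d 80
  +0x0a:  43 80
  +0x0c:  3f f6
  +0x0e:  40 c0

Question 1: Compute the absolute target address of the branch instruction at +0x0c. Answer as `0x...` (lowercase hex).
off 0x0c: read 3f f6 as big → 0x3ff6
  top 4b → 0x3 → bnz [J]
  imm@[11:0]=0xff6 (s12→-10) ⇒ #-10
  target = base 0x8d56 + off 0x0c + 2 + imm -10 = 0x8d5a

0x8d5a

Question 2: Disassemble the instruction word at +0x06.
+0x06: 5f be ⇒ word 0x5fbe (big)
  opcode bits[15:12]=0x5: sbi/RI
  [11:9] rd=7 = R7
  [8:0] imm=446 = #446

sbi R7, #446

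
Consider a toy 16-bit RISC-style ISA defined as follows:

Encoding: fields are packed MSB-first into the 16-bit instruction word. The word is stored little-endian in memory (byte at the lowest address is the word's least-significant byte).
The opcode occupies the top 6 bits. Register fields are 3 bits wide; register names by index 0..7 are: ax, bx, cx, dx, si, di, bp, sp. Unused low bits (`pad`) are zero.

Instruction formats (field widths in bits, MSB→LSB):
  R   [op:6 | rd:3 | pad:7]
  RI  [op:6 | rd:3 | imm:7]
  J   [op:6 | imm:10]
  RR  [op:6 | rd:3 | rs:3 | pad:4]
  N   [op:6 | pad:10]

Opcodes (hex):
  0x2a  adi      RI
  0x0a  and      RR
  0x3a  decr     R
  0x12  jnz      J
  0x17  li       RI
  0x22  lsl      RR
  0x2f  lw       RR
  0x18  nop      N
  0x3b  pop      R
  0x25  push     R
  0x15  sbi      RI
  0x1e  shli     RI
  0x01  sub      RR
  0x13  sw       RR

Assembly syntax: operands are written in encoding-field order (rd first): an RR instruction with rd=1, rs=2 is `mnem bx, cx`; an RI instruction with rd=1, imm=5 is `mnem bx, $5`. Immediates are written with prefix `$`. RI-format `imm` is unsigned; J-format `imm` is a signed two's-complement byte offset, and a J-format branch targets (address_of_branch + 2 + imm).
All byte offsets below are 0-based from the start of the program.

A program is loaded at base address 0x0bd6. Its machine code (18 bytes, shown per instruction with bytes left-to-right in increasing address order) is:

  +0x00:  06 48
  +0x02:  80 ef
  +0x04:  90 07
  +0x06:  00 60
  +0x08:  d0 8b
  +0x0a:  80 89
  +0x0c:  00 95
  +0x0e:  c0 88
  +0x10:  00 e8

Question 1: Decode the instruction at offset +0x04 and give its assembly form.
sub sp, bx

@+04  little-endian(90 07) = 0x0790
  top 6b → 0x1 → sub [RR]
  rd@[9:7]=0x7 ⇒ sp
  rs@[6:4]=0x1 ⇒ bx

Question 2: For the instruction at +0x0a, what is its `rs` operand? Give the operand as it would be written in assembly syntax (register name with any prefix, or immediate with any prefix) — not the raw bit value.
@+0a  little-endian(80 89) = 0x8980
  top 6b → 0x22 → lsl [RR]
  rd@[9:7]=0x3 ⇒ dx
  rs@[6:4]=0x0 ⇒ ax

ax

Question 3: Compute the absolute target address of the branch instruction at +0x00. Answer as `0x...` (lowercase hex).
+0x00: 06 48 ⇒ word 0x4806 (little)
  top 6b → 0x12 → jnz [J]
  imm: (w>>0)&0x3ff=0x6 → $6
  target = base 0x0bd6 + off 0x00 + 2 + imm 6 = 0x0bde

0x0bde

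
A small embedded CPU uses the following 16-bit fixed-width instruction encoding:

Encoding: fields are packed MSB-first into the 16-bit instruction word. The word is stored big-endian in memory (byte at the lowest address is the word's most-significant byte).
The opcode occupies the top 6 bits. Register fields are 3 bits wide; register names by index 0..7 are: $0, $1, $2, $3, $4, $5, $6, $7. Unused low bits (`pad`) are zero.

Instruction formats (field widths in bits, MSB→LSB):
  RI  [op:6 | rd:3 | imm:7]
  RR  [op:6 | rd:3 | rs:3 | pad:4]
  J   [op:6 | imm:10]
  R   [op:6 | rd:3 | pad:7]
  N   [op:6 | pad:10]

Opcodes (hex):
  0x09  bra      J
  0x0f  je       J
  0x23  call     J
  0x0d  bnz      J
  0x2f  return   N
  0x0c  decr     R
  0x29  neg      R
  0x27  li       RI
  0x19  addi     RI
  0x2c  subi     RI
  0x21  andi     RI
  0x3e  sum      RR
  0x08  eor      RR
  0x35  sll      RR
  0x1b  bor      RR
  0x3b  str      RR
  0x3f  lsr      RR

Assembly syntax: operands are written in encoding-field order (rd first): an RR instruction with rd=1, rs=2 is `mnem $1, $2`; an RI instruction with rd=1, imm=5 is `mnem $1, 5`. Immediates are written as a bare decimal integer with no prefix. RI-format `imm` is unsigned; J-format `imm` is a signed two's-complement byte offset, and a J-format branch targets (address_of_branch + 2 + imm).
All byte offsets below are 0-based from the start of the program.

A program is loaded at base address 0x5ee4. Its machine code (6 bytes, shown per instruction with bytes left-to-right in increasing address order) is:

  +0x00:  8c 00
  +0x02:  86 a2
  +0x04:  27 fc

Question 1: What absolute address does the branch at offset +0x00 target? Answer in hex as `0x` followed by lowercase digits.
+0x00: 8c 00 ⇒ word 0x8c00 (big)
  opcode bits[15:10]=0x23: call/J
  [9:0] imm=0 = 0
  target = base 0x5ee4 + off 0x00 + 2 + imm 0 = 0x5ee6

0x5ee6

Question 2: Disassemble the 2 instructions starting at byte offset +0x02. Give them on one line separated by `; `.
[02] 86 a2 → 0x86a2
  top 6b → 0x21 → andi [RI]
  rd@[9:7]=0x5 ⇒ $5
  imm@[6:0]=0x22 ⇒ 34
[04] 27 fc → 0x27fc
  top 6b → 0x9 → bra [J]
  imm@[9:0]=0x3fc (s10→-4) ⇒ -4

andi $5, 34; bra -4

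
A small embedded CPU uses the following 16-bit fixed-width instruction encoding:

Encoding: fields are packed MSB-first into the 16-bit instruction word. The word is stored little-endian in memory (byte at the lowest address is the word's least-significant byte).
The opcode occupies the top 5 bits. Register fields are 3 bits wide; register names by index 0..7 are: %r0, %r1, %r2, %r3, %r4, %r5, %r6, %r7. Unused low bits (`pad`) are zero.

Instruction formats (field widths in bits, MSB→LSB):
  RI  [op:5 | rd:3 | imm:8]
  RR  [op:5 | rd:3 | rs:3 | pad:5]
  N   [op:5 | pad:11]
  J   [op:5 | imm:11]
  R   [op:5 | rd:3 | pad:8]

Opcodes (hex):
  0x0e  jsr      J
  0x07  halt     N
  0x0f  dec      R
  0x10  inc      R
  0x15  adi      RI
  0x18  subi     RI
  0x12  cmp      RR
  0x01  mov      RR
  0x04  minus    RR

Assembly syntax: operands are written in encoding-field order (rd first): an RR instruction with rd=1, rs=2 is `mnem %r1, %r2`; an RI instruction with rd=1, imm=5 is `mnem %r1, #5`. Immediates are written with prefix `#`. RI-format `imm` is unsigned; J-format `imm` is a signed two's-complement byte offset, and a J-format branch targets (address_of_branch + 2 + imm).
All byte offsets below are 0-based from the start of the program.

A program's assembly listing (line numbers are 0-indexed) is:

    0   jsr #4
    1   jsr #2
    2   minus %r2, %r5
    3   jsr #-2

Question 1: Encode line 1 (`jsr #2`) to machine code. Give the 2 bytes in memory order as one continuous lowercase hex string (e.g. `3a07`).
0270

L1: jsr op=0xe:5|imm=2:11 ⇒ 0x7002 ⇒ little 02 70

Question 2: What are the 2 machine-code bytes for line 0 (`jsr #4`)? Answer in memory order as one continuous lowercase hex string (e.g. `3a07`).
0. jsr fields op=0xe:5|imm=4:11 → word 7004h → 04 70

0470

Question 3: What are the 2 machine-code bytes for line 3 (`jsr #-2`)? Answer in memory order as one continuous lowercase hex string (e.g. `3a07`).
fe77

3. jsr fields op=0xe:5|imm=-2:11 → word 77feh → fe 77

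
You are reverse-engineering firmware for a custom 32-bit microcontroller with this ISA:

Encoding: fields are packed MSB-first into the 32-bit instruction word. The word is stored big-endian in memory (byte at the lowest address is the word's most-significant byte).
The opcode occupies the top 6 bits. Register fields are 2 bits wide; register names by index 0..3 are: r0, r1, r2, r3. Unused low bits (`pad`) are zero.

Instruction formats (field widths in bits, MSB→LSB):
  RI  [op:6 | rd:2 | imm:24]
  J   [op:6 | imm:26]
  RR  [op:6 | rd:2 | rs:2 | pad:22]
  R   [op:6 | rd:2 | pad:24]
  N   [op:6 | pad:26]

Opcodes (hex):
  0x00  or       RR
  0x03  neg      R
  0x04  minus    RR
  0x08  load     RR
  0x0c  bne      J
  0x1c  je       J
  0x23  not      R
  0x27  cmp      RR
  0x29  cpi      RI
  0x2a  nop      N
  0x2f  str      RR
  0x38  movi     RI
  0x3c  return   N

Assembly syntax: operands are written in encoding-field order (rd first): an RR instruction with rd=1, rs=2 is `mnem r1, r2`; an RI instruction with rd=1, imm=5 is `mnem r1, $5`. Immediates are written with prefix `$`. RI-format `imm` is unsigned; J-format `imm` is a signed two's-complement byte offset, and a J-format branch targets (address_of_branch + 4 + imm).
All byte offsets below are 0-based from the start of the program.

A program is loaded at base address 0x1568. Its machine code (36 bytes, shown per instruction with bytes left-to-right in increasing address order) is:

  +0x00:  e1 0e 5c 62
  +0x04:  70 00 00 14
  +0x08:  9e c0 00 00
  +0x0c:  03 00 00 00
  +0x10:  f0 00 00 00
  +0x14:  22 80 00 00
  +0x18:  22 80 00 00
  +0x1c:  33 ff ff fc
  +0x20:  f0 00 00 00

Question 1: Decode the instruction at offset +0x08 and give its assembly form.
cmp r2, r3

@+08  big-endian(9e c0 00 00) = 0x9ec00000
  top 6b → 0x27 → cmp [RR]
  rd: (w>>24)&0x3=0x2 → r2
  rs: (w>>22)&0x3=0x3 → r3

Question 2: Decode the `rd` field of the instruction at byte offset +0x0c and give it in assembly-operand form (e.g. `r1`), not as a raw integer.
r3

@+0c  big-endian(03 00 00 00) = 0x03000000
  opcode bits[31:26]=0x0: or/RR
  rd: (w>>24)&0x3=0x3 → r3
  rs: (w>>22)&0x3=0x0 → r0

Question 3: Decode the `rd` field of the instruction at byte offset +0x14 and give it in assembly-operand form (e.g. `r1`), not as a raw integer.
r2

@+14  big-endian(22 80 00 00) = 0x22800000
  top 6b → 0x8 → load [RR]
  [25:24] rd=2 = r2
  [23:22] rs=2 = r2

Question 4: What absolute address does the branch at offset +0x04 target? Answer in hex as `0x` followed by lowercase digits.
0x1584

+0x04: 70 00 00 14 ⇒ word 0x70000014 (big)
  opcode bits[31:26]=0x1c: je/J
  [25:0] imm=20 = $20
  target = base 0x1568 + off 0x04 + 4 + imm 20 = 0x1584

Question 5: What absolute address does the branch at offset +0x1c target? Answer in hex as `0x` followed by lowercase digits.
0x1584

+0x1c: 33 ff ff fc ⇒ word 0x33fffffc (big)
  top 6b → 0xc → bne [J]
  imm@[25:0]=0x3fffffc (s26→-4) ⇒ $-4
  target = base 0x1568 + off 0x1c + 4 + imm -4 = 0x1584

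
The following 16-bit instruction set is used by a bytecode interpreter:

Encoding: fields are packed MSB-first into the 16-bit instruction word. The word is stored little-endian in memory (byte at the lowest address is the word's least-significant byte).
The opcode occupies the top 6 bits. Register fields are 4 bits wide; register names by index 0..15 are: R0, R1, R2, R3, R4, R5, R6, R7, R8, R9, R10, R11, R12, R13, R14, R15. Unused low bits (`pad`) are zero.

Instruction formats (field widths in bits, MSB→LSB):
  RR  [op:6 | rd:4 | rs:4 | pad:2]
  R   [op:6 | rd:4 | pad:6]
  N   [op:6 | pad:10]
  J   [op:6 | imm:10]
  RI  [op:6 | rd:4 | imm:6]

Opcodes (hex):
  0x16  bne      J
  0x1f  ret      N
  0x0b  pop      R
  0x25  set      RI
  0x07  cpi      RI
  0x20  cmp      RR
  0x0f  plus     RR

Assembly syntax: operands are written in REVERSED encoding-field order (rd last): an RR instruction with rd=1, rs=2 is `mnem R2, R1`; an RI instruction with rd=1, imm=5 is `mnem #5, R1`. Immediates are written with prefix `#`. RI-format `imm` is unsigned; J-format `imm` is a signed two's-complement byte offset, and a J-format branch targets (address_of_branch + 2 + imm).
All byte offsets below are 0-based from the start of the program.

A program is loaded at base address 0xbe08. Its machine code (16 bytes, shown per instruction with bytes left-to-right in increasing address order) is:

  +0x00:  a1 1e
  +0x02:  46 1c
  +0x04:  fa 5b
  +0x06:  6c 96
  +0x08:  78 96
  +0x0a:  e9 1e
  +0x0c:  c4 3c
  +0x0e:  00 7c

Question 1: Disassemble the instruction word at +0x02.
cpi #6, R1

[02] 46 1c → 0x1c46
  op=0x1c46>>10=0x7 ⇒ cpi (RI)
  rd@[9:6]=0x1 ⇒ R1
  imm@[5:0]=0x6 ⇒ #6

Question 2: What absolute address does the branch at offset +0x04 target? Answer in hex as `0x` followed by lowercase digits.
0xbe08

off 0x04: read fa 5b as little → 0x5bfa
  opcode bits[15:10]=0x16: bne/J
  imm: (w>>0)&0x3ff=0x3fa (s10→-6) → #-6
  target = base 0xbe08 + off 0x04 + 2 + imm -6 = 0xbe08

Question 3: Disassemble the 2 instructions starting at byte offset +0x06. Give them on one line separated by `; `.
set #44, R9; set #56, R9

@+06  little-endian(6c 96) = 0x966c
  opcode bits[15:10]=0x25: set/RI
  rd: (w>>6)&0xf=0x9 → R9
  imm: (w>>0)&0x3f=0x2c → #44
@+08  little-endian(78 96) = 0x9678
  opcode bits[15:10]=0x25: set/RI
  rd: (w>>6)&0xf=0x9 → R9
  imm: (w>>0)&0x3f=0x38 → #56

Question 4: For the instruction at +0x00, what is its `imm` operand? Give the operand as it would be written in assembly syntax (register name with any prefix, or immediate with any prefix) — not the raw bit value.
#33

+0x00: a1 1e ⇒ word 0x1ea1 (little)
  top 6b → 0x7 → cpi [RI]
  [9:6] rd=10 = R10
  [5:0] imm=33 = #33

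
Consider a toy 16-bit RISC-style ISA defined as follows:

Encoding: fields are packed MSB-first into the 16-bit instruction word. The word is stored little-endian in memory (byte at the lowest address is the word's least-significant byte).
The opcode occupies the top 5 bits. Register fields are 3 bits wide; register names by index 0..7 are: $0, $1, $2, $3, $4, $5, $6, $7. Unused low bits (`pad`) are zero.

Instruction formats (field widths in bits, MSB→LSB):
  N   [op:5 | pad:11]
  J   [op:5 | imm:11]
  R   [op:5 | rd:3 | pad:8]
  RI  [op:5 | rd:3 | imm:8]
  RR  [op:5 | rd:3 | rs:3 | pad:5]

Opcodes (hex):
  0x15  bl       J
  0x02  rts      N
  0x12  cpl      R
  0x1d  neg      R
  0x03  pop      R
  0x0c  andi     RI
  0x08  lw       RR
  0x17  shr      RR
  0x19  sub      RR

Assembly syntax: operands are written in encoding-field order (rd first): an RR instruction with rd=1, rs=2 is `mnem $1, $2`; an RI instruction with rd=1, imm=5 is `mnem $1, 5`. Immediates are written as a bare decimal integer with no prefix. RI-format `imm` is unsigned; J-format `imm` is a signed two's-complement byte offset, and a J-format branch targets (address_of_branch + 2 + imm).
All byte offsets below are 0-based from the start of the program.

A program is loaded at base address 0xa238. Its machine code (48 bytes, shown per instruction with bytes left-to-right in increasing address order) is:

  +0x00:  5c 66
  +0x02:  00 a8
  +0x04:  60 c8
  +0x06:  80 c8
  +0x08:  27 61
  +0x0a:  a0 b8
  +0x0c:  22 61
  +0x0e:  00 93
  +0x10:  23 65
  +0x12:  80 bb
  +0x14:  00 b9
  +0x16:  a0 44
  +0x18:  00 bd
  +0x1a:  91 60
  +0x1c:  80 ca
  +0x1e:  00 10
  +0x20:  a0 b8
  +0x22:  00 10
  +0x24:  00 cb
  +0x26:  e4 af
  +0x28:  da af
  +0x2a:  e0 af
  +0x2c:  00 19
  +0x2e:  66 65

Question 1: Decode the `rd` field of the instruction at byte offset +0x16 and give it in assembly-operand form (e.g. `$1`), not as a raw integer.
[16] a0 44 → 0x44a0
  top 5b → 0x8 → lw [RR]
  [10:8] rd=4 = $4
  [7:5] rs=5 = $5

$4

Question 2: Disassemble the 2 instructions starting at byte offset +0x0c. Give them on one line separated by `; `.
andi $1, 34; cpl $3

+0x0c: 22 61 ⇒ word 0x6122 (little)
  opcode bits[15:11]=0xc: andi/RI
  [10:8] rd=1 = $1
  [7:0] imm=34 = 34
+0x0e: 00 93 ⇒ word 0x9300 (little)
  opcode bits[15:11]=0x12: cpl/R
  [10:8] rd=3 = $3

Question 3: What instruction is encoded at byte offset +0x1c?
off 0x1c: read 80 ca as little → 0xca80
  opcode bits[15:11]=0x19: sub/RR
  rd: (w>>8)&0x7=0x2 → $2
  rs: (w>>5)&0x7=0x4 → $4

sub $2, $4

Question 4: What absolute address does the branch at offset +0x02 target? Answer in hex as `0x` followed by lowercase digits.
off 0x02: read 00 a8 as little → 0xa800
  op=0xa800>>11=0x15 ⇒ bl (J)
  [10:0] imm=0 = 0
  target = base 0xa238 + off 0x02 + 2 + imm 0 = 0xa23c

0xa23c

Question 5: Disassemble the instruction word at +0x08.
andi $1, 39

@+08  little-endian(27 61) = 0x6127
  top 5b → 0xc → andi [RI]
  rd@[10:8]=0x1 ⇒ $1
  imm@[7:0]=0x27 ⇒ 39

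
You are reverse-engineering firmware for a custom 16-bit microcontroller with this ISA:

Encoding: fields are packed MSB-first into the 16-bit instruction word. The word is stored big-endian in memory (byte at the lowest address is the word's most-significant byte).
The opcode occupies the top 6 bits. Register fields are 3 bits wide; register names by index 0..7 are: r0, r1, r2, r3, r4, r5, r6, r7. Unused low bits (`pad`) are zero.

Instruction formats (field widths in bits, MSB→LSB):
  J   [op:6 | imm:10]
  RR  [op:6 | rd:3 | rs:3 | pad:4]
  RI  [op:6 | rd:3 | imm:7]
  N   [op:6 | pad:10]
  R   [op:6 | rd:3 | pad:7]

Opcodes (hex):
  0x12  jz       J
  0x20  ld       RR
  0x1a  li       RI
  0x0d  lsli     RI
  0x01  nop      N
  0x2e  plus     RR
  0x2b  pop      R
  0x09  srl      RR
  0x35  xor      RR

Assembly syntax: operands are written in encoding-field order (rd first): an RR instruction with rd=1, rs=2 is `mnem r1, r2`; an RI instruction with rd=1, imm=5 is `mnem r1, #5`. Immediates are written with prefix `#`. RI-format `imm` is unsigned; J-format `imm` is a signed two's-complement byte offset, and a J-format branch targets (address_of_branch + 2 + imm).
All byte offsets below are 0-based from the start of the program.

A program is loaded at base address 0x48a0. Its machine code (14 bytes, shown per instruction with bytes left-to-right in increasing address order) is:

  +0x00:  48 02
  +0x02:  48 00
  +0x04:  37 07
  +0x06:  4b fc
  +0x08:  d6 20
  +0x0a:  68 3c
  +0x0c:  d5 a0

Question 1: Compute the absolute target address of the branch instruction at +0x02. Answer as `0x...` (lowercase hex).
@+02  big-endian(48 00) = 0x4800
  opcode bits[15:10]=0x12: jz/J
  imm@[9:0]=0x0 ⇒ #0
  target = base 0x48a0 + off 0x02 + 2 + imm 0 = 0x48a4

0x48a4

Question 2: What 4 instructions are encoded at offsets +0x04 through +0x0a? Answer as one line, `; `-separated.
off 0x04: read 37 07 as big → 0x3707
  top 6b → 0xd → lsli [RI]
  [9:7] rd=6 = r6
  [6:0] imm=7 = #7
off 0x06: read 4b fc as big → 0x4bfc
  top 6b → 0x12 → jz [J]
  [9:0] imm=1020 (s10→-4) = #-4
off 0x08: read d6 20 as big → 0xd620
  top 6b → 0x35 → xor [RR]
  [9:7] rd=4 = r4
  [6:4] rs=2 = r2
off 0x0a: read 68 3c as big → 0x683c
  top 6b → 0x1a → li [RI]
  [9:7] rd=0 = r0
  [6:0] imm=60 = #60

lsli r6, #7; jz #-4; xor r4, r2; li r0, #60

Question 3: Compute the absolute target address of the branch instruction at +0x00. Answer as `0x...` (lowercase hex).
0x48a4

[00] 48 02 → 0x4802
  op=0x4802>>10=0x12 ⇒ jz (J)
  imm: (w>>0)&0x3ff=0x2 → #2
  target = base 0x48a0 + off 0x00 + 2 + imm 2 = 0x48a4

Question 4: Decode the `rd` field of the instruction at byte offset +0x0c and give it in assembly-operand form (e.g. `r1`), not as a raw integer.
r3

[0c] d5 a0 → 0xd5a0
  opcode bits[15:10]=0x35: xor/RR
  rd@[9:7]=0x3 ⇒ r3
  rs@[6:4]=0x2 ⇒ r2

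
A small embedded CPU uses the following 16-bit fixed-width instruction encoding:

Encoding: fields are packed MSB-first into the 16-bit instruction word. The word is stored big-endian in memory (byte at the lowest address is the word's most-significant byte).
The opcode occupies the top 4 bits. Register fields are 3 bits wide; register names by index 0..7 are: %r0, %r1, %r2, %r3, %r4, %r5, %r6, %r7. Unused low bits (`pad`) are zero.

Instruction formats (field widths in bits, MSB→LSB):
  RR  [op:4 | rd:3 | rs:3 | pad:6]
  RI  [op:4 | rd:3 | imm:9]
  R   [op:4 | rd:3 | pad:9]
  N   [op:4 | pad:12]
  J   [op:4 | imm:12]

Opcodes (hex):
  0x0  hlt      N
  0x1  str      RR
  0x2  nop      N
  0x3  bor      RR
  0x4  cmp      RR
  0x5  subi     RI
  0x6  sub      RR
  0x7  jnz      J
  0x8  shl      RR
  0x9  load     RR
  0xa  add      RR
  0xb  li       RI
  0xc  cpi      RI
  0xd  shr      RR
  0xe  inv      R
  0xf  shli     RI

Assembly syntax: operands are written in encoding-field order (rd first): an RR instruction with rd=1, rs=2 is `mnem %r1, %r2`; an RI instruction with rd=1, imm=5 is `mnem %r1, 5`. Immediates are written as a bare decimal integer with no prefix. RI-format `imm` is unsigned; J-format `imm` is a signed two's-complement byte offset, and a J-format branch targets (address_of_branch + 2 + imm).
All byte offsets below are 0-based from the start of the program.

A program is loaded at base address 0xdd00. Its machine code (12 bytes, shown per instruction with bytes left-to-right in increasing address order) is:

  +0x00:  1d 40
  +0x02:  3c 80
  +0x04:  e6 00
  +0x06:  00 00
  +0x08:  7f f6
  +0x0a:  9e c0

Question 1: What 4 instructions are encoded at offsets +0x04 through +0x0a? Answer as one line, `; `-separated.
inv %r3; hlt; jnz -10; load %r7, %r3

[04] e6 00 → 0xe600
  opcode bits[15:12]=0xe: inv/R
  rd@[11:9]=0x3 ⇒ %r3
[06] 00 00 → 0x0000
  opcode bits[15:12]=0x0: hlt/N
[08] 7f f6 → 0x7ff6
  opcode bits[15:12]=0x7: jnz/J
  imm@[11:0]=0xff6 (s12→-10) ⇒ -10
[0a] 9e c0 → 0x9ec0
  opcode bits[15:12]=0x9: load/RR
  rd@[11:9]=0x7 ⇒ %r7
  rs@[8:6]=0x3 ⇒ %r3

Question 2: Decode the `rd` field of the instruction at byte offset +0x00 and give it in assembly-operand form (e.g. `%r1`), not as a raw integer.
%r6

off 0x00: read 1d 40 as big → 0x1d40
  op=0x1d40>>12=0x1 ⇒ str (RR)
  [11:9] rd=6 = %r6
  [8:6] rs=5 = %r5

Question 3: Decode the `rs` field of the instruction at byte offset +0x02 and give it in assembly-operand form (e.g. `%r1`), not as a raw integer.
%r2

off 0x02: read 3c 80 as big → 0x3c80
  opcode bits[15:12]=0x3: bor/RR
  rd: (w>>9)&0x7=0x6 → %r6
  rs: (w>>6)&0x7=0x2 → %r2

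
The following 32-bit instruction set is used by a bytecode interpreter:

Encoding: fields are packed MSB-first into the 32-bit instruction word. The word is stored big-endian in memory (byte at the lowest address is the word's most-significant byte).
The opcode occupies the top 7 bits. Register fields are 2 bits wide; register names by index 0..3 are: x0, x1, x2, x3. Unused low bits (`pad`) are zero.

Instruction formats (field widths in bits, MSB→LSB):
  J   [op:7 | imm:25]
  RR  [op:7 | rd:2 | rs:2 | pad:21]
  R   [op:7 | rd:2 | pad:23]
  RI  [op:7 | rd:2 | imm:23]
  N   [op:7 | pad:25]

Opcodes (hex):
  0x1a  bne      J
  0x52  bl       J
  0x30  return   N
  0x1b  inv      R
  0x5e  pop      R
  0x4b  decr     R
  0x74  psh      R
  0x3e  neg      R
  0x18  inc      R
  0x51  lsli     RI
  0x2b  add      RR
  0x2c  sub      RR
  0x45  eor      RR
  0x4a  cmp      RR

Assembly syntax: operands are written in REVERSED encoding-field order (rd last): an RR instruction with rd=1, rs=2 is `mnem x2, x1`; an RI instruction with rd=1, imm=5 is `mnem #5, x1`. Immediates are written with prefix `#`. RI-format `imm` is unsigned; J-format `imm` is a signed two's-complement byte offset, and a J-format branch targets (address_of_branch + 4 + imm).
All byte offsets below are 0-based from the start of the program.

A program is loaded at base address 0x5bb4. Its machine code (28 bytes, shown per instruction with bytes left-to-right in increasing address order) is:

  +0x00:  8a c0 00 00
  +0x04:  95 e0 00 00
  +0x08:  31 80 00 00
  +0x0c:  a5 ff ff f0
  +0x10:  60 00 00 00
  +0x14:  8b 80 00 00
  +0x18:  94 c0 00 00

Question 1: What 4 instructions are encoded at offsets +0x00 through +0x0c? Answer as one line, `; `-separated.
eor x2, x1; cmp x3, x3; inc x3; bl #-16

off 0x00: read 8a c0 00 00 as big → 0x8ac00000
  op=0x8ac00000>>25=0x45 ⇒ eor (RR)
  rd: (w>>23)&0x3=0x1 → x1
  rs: (w>>21)&0x3=0x2 → x2
off 0x04: read 95 e0 00 00 as big → 0x95e00000
  op=0x95e00000>>25=0x4a ⇒ cmp (RR)
  rd: (w>>23)&0x3=0x3 → x3
  rs: (w>>21)&0x3=0x3 → x3
off 0x08: read 31 80 00 00 as big → 0x31800000
  op=0x31800000>>25=0x18 ⇒ inc (R)
  rd: (w>>23)&0x3=0x3 → x3
off 0x0c: read a5 ff ff f0 as big → 0xa5fffff0
  op=0xa5fffff0>>25=0x52 ⇒ bl (J)
  imm: (w>>0)&0x1ffffff=0x1fffff0 (s25→-16) → #-16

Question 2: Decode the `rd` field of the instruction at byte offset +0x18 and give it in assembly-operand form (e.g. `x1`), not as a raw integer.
x1

[18] 94 c0 00 00 → 0x94c00000
  opcode bits[31:25]=0x4a: cmp/RR
  rd: (w>>23)&0x3=0x1 → x1
  rs: (w>>21)&0x3=0x2 → x2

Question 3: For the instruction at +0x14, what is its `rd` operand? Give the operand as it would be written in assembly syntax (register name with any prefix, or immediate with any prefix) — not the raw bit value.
x3

[14] 8b 80 00 00 → 0x8b800000
  top 7b → 0x45 → eor [RR]
  [24:23] rd=3 = x3
  [22:21] rs=0 = x0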